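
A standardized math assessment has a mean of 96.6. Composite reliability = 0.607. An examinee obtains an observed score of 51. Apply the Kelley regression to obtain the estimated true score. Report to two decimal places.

68.92

T̂ = 0.607(51) + 0.393(96.6) = 30.957 + 37.9638 = 68.921 → 68.92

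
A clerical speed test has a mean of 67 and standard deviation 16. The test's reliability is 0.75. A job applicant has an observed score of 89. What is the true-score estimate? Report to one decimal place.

T̂ = 0.75(89) + 0.25(67) = 66.75 + 16.75 = 83.50 → 83.5

83.5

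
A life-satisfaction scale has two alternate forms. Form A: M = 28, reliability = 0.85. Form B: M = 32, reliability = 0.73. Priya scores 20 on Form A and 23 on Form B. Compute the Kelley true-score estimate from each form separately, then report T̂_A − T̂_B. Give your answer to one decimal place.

-4.2

T̂_A = 0.85(20) + 0.15(28) = 21.200
T̂_B = 0.73(23) + 0.27(32) = 25.430
T̂_A − T̂_B = -4.230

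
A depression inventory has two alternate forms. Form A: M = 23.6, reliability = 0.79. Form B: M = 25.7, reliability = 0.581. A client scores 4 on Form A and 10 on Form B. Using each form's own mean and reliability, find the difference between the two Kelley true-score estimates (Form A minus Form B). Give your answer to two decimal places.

-8.46

T̂_A = 0.79(4) + 0.21(23.6) = 8.1160
T̂_B = 0.581(10) + 0.419(25.7) = 16.5783
T̂_A − T̂_B = -8.4623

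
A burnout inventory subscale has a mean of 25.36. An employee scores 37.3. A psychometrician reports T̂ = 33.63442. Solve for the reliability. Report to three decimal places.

0.693

T̂ = ρX + (1 − ρ)μ  ⇒  T̂ − μ = ρ(X − μ)
ρ = (T̂ − μ)/(X − μ) = (33.63442 − 25.36) / (37.3 − 25.36) = 8.27442 / 11.94 = 0.69300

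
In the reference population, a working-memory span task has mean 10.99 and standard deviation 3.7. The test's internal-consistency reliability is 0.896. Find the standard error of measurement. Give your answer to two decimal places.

SEM = SD · √(1 − ρ) = 3.7 × √0.104 = 3.7 × 0.3225 = 1.193

1.19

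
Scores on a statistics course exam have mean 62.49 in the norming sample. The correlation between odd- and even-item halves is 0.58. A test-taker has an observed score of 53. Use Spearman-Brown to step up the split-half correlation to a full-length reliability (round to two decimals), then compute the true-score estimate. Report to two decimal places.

55.56

Spearman-Brown: ρ = 2r/(1 + r) = 2(0.58)/(1 + 0.58) = 1.160/1.58 = 0.7342 → 0.73
T̂ = ρX + (1 − ρ)μ
  = 0.73 × 53 + 0.27 × 62.49
  = 38.69 + 16.8723
  = 55.562
  ≈ 55.56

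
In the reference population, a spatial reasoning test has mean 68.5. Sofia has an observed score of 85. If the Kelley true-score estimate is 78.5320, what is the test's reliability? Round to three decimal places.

T̂ = ρX + (1 − ρ)μ  ⇒  T̂ − μ = ρ(X − μ)
ρ = (T̂ − μ)/(X − μ) = (78.5320 − 68.5) / (85 − 68.5) = 10.0320 / 16.5 = 0.60800

0.608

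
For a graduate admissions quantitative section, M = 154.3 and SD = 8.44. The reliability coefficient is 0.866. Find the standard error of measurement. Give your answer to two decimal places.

SEM = SD · √(1 − ρ) = 8.44 × √0.134 = 8.44 × 0.3661 = 3.090

3.09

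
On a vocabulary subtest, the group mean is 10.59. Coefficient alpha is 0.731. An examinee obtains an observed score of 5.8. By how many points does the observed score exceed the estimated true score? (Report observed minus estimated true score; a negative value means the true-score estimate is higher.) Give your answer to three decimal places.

T̂ = 0.731(5.8) + 0.269(10.59) = 4.2398 + 2.84871 = 7.08851 → 7.0885
X − T̂ = 5.8 − 7.0885 = -1.2885 → -1.289

-1.289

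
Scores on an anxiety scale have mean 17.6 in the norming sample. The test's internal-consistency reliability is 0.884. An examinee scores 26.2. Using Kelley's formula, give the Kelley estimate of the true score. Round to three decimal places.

25.202

T̂ = 0.884(26.2) + 0.116(17.6) = 23.1608 + 2.0416 = 25.2024 → 25.202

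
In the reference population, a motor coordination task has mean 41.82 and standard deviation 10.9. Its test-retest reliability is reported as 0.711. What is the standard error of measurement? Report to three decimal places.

SEM = SD · √(1 − ρ) = 10.9 × √0.289 = 10.9 × 0.5376 = 5.8597

5.860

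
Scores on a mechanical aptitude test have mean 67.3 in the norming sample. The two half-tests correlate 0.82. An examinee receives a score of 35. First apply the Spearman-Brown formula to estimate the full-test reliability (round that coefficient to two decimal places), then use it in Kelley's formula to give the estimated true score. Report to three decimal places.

38.230

Spearman-Brown: ρ = 2r/(1 + r) = 2(0.82)/(1 + 0.82) = 1.640/1.82 = 0.9011 → 0.90
Weight the observed score by reliability and the mean by (1 − reliability): T̂ = 0.90·35 + 0.10·67.3 = 31.50 + 6.730 = 38.2300.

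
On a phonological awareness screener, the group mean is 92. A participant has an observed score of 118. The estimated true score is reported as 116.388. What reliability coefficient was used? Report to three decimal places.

0.938

T̂ = ρX + (1 − ρ)μ  ⇒  T̂ − μ = ρ(X − μ)
ρ = (T̂ − μ)/(X − μ) = (116.388 − 92) / (118 − 92) = 24.388 / 26.0 = 0.93800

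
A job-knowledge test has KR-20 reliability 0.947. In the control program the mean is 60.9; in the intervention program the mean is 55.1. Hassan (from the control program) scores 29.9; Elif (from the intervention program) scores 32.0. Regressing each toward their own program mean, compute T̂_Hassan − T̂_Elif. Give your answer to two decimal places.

-1.68

T̂_Hassan = 0.947(29.9) + 0.053(60.9) = 31.5430
T̂_Elif = 0.947(32.0) + 0.053(55.1) = 33.2243
Difference = 31.5430 − 33.2243 = -1.6813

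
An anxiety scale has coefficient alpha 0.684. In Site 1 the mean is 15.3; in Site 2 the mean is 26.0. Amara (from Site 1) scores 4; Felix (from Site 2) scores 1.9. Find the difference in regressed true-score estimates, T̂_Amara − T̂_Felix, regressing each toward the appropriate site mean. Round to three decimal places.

T̂_Amara = 0.684(4) + 0.316(15.3) = 7.57080
T̂_Felix = 0.684(1.9) + 0.316(26.0) = 9.51560
Difference = 7.57080 − 9.51560 = -1.94480

-1.945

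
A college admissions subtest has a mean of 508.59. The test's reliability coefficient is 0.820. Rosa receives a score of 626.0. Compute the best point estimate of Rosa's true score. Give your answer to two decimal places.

T̂ = ρX + (1 − ρ)μ
  = 0.820 × 626.0 + 0.180 × 508.59
  = 513.3200 + 91.54620
  = 604.866
  ≈ 604.87

604.87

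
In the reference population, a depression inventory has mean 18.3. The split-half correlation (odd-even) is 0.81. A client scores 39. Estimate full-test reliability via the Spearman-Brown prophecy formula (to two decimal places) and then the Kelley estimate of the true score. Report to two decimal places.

36.93

Spearman-Brown: ρ = 2r/(1 + r) = 2(0.81)/(1 + 0.81) = 1.620/1.81 = 0.8950 → 0.90
T̂ = 0.90(39) + 0.10(18.3) = 35.10 + 1.830 = 36.930 → 36.93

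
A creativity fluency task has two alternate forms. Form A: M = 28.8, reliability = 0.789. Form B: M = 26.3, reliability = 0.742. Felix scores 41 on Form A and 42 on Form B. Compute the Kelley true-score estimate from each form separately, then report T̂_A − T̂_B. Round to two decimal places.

0.48

T̂_A = 0.789(41) + 0.211(28.8) = 38.4258
T̂_B = 0.742(42) + 0.258(26.3) = 37.9494
T̂_A − T̂_B = 0.4764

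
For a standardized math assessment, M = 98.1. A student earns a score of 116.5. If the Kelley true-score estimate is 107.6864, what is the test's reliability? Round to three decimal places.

0.521

T̂ = ρX + (1 − ρ)μ  ⇒  T̂ − μ = ρ(X − μ)
ρ = (T̂ − μ)/(X − μ) = (107.6864 − 98.1) / (116.5 − 98.1) = 9.5864 / 18.4 = 0.52100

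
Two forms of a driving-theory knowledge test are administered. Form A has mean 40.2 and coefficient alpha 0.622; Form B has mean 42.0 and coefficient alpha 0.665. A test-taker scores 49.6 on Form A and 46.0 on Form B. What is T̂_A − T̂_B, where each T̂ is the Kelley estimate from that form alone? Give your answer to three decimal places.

T̂_A = 0.622(49.6) + 0.378(40.2) = 46.04680
T̂_B = 0.665(46.0) + 0.335(42.0) = 44.66000
T̂_A − T̂_B = 1.38680

1.387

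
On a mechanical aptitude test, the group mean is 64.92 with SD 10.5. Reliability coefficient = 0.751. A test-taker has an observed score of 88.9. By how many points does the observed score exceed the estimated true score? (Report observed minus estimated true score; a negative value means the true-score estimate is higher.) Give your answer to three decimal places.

Weight the observed score by reliability and the mean by (1 − reliability): T̂ = 0.751·88.9 + 0.249·64.92 = 66.7639 + 16.16508 = 82.92898.
X − T̂ = 88.9 − 82.9290 = 5.9710 → 5.971

5.971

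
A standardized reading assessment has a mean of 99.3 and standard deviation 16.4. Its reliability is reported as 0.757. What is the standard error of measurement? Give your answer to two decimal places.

SEM = SD · √(1 − ρ) = 16.4 × √0.243 = 16.4 × 0.4930 = 8.084

8.08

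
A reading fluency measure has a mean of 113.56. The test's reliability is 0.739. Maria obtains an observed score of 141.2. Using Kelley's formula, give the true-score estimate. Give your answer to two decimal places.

Kelley's formula gives T̂ = 0.739·141.2 + 0.261·113.56 = 104.3468 + 29.63916 = 133.986.

133.99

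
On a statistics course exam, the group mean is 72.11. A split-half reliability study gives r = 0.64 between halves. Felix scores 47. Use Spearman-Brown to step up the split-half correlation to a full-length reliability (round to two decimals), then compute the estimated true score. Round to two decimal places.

Spearman-Brown: ρ = 2r/(1 + r) = 2(0.64)/(1 + 0.64) = 1.280/1.64 = 0.7805 → 0.78
T̂ = 0.78(47) + 0.22(72.11) = 36.66 + 15.8642 = 52.524 → 52.52

52.52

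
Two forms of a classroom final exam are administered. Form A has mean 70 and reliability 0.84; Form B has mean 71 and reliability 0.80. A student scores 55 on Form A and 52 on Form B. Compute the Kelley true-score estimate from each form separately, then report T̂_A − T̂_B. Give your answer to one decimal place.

1.6

T̂_A = 0.84(55) + 0.16(70) = 57.400
T̂_B = 0.80(52) + 0.20(71) = 55.800
T̂_A − T̂_B = 1.600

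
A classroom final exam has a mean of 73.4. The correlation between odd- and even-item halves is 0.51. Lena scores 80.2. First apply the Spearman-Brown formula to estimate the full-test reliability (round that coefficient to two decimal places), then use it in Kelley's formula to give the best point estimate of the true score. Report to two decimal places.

78.02

Spearman-Brown: ρ = 2r/(1 + r) = 2(0.51)/(1 + 0.51) = 1.020/1.51 = 0.6755 → 0.68
T̂ = 0.68(80.2) + 0.32(73.4) = 54.536 + 23.488 = 78.024 → 78.02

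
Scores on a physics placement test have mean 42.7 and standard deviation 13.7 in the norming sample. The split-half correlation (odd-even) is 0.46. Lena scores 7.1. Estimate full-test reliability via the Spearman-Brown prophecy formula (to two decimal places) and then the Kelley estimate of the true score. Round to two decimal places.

20.27

Spearman-Brown: ρ = 2r/(1 + r) = 2(0.46)/(1 + 0.46) = 0.920/1.46 = 0.6301 → 0.63
Weight the observed score by reliability and the mean by (1 − reliability): T̂ = 0.63·7.1 + 0.37·42.7 = 4.473 + 15.799 = 20.272.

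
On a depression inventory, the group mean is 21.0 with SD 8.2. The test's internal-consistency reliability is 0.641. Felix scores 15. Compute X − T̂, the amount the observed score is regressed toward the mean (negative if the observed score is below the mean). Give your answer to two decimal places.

-2.15

T̂ = 0.641(15) + 0.359(21.0) = 9.615 + 7.5390 = 17.1540 → 17.154
X − T̂ = 15 − 17.154 = -2.154 → -2.15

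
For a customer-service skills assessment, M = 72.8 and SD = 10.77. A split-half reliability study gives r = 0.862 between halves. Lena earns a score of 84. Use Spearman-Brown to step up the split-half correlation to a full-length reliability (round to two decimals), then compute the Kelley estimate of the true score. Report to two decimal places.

Spearman-Brown: ρ = 2r/(1 + r) = 2(0.862)/(1 + 0.862) = 1.7240/1.862 = 0.9259 → 0.93
Kelley's formula gives T̂ = 0.93·84 + 0.07·72.8 = 78.12 + 5.096 = 83.216.

83.22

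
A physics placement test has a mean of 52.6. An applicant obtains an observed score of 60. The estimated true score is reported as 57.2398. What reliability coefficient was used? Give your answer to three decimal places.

T̂ = ρX + (1 − ρ)μ  ⇒  T̂ − μ = ρ(X − μ)
ρ = (T̂ − μ)/(X − μ) = (57.2398 − 52.6) / (60 − 52.6) = 4.6398 / 7.4 = 0.62700

0.627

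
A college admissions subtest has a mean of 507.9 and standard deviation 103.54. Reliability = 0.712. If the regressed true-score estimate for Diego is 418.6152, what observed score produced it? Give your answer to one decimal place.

T̂ = ρX + (1 − ρ)μ  ⇒  X = (T̂ − (1 − ρ)μ) / ρ
X = (418.6152 − 0.288 × 507.9) / 0.712 = (418.6152 − 146.2752) / 0.712 = 272.3400 / 0.712 = 382.500

382.5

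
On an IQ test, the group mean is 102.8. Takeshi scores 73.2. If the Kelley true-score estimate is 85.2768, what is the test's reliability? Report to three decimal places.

0.592

T̂ = ρX + (1 − ρ)μ  ⇒  T̂ − μ = ρ(X − μ)
ρ = (T̂ − μ)/(X − μ) = (85.2768 − 102.8) / (73.2 − 102.8) = -17.5232 / -29.6 = 0.59200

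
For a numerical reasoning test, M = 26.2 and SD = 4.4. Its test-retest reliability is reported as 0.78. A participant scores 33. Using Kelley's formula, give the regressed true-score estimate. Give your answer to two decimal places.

T̂ = ρX + (1 − ρ)μ
  = 0.78 × 33 + 0.22 × 26.2
  = 25.74 + 5.764
  = 31.504
  ≈ 31.50

31.50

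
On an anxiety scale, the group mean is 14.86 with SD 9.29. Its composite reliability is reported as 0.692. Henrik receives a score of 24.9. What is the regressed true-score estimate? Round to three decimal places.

T̂ = ρX + (1 − ρ)μ
  = 0.692 × 24.9 + 0.308 × 14.86
  = 17.2308 + 4.57688
  = 21.8077
  ≈ 21.808

21.808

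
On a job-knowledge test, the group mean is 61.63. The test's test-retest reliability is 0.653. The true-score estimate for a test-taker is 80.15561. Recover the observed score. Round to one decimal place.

90.0

T̂ = ρX + (1 − ρ)μ  ⇒  X = (T̂ − (1 − ρ)μ) / ρ
X = (80.15561 − 0.347 × 61.63) / 0.653 = (80.15561 − 21.38561) / 0.653 = 58.77000 / 0.653 = 90.000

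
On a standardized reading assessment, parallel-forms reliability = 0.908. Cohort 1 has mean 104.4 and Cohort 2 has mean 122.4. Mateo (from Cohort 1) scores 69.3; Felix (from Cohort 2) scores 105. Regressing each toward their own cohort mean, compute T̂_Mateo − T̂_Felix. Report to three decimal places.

T̂_Mateo = 0.908(69.3) + 0.092(104.4) = 72.52920
T̂_Felix = 0.908(105) + 0.092(122.4) = 106.60080
Difference = 72.52920 − 106.60080 = -34.07160

-34.072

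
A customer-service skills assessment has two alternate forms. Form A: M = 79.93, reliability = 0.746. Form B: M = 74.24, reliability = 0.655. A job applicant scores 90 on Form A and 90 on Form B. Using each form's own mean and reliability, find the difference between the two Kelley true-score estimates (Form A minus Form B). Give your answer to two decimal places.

T̂_A = 0.746(90) + 0.254(79.93) = 87.4422
T̂_B = 0.655(90) + 0.345(74.24) = 84.5628
T̂_A − T̂_B = 2.8794

2.88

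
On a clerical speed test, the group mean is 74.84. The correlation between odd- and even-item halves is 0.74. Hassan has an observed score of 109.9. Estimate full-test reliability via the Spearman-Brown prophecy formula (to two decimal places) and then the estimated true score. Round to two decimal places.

Spearman-Brown: ρ = 2r/(1 + r) = 2(0.74)/(1 + 0.74) = 1.480/1.74 = 0.8506 → 0.85
T̂ = ρX + (1 − ρ)μ
  = 0.85 × 109.9 + 0.15 × 74.84
  = 93.415 + 11.2260
  = 104.641
  ≈ 104.64

104.64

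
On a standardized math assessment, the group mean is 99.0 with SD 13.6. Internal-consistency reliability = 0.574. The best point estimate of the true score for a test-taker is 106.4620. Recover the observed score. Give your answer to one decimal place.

112.0

T̂ = ρX + (1 − ρ)μ  ⇒  X = (T̂ − (1 − ρ)μ) / ρ
X = (106.4620 − 0.426 × 99.0) / 0.574 = (106.4620 − 42.1740) / 0.574 = 64.2880 / 0.574 = 112.000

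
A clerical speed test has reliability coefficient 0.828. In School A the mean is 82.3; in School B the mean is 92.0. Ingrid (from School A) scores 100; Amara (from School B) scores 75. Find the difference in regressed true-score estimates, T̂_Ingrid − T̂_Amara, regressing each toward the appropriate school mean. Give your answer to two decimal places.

19.03

T̂_Ingrid = 0.828(100) + 0.172(82.3) = 96.9556
T̂_Amara = 0.828(75) + 0.172(92.0) = 77.9240
Difference = 96.9556 − 77.9240 = 19.0316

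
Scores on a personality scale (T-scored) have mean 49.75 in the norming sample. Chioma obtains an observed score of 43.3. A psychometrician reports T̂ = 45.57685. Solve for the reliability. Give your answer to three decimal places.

T̂ = ρX + (1 − ρ)μ  ⇒  T̂ − μ = ρ(X − μ)
ρ = (T̂ − μ)/(X − μ) = (45.57685 − 49.75) / (43.3 − 49.75) = -4.17315 / -6.45 = 0.64700

0.647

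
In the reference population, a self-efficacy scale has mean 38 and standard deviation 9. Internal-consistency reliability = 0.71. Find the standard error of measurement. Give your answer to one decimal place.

SEM = SD · √(1 − ρ) = 9 × √0.29 = 9 × 0.5385 = 4.847

4.8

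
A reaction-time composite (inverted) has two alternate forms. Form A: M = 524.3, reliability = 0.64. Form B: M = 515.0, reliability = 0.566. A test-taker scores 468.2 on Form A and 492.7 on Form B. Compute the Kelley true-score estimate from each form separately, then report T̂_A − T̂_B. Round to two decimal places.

T̂_A = 0.64(468.2) + 0.36(524.3) = 488.3960
T̂_B = 0.566(492.7) + 0.434(515.0) = 502.3782
T̂_A − T̂_B = -13.9822

-13.98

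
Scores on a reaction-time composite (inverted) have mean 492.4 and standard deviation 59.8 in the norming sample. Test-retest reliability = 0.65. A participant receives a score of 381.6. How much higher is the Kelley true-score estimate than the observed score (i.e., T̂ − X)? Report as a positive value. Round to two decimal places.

38.78

T̂ = ρX + (1 − ρ)μ
  = 0.65 × 381.6 + 0.35 × 492.4
  = 248.040 + 172.340
  = 420.3800
  ≈ 420.380
T̂ − X = 420.380 − 381.6 = 38.780 → 38.78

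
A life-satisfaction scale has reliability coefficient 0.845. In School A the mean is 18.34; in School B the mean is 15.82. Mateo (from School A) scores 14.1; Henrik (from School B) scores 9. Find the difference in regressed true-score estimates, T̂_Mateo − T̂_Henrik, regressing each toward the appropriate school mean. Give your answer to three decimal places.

4.700

T̂_Mateo = 0.845(14.1) + 0.155(18.34) = 14.75720
T̂_Henrik = 0.845(9) + 0.155(15.82) = 10.05710
Difference = 14.75720 − 10.05710 = 4.70010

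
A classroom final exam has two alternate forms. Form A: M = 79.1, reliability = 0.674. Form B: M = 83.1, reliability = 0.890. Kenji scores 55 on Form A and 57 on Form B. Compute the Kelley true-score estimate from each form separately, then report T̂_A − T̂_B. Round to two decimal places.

T̂_A = 0.674(55) + 0.326(79.1) = 62.8566
T̂_B = 0.890(57) + 0.110(83.1) = 59.8710
T̂_A − T̂_B = 2.9856

2.99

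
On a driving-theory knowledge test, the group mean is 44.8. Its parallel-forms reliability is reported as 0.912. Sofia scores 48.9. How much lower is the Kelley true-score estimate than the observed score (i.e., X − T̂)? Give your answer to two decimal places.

T̂ = 0.912(48.9) + 0.088(44.8) = 44.5968 + 3.9424 = 48.5392 → 48.539
X − T̂ = 48.9 − 48.539 = 0.361 → 0.36

0.36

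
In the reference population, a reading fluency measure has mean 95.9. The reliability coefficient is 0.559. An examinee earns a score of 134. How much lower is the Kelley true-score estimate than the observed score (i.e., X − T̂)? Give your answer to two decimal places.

16.80

Weight the observed score by reliability and the mean by (1 − reliability): T̂ = 0.559·134 + 0.441·95.9 = 74.906 + 42.2919 = 117.1979.
X − T̂ = 134 − 117.198 = 16.802 → 16.80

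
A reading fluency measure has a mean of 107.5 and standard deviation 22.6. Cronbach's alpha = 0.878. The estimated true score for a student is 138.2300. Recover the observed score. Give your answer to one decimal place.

142.5

T̂ = ρX + (1 − ρ)μ  ⇒  X = (T̂ − (1 − ρ)μ) / ρ
X = (138.2300 − 0.122 × 107.5) / 0.878 = (138.2300 − 13.1150) / 0.878 = 125.1150 / 0.878 = 142.500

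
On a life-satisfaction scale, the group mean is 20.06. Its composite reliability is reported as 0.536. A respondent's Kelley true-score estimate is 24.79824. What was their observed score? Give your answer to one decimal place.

T̂ = ρX + (1 − ρ)μ  ⇒  X = (T̂ − (1 − ρ)μ) / ρ
X = (24.79824 − 0.464 × 20.06) / 0.536 = (24.79824 − 9.30784) / 0.536 = 15.49040 / 0.536 = 28.900

28.9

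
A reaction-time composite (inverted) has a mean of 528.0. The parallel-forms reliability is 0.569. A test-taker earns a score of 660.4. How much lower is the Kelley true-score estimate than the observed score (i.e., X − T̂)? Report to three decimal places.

57.064

Regress the observed score toward the mean by the unreliability: T̂ = 0.569·660.4 + 0.431·528.0 = 375.7676 + 227.5680 = 603.33560.
X − T̂ = 660.4 − 603.3356 = 57.0644 → 57.064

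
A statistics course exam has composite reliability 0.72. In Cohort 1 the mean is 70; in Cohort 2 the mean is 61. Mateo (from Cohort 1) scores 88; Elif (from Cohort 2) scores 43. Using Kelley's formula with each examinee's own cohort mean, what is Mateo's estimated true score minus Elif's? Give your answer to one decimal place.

34.9

T̂_Mateo = 0.72(88) + 0.28(70) = 82.960
T̂_Elif = 0.72(43) + 0.28(61) = 48.040
Difference = 82.960 − 48.040 = 34.920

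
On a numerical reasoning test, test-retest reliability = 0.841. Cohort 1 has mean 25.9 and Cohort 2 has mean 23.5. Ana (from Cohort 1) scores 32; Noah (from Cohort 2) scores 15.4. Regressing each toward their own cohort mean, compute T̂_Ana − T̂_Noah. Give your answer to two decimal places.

T̂_Ana = 0.841(32) + 0.159(25.9) = 31.0301
T̂_Noah = 0.841(15.4) + 0.159(23.5) = 16.6879
Difference = 31.0301 − 16.6879 = 14.3422

14.34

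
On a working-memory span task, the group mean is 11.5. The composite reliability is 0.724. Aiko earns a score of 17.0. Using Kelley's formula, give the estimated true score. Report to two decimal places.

Kelley's formula gives T̂ = 0.724·17.0 + 0.276·11.5 = 12.3080 + 3.1740 = 15.482.

15.48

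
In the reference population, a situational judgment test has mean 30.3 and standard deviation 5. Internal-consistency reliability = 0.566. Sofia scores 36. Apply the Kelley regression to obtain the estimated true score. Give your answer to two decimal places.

33.53

T̂ = ρX + (1 − ρ)μ
  = 0.566 × 36 + 0.434 × 30.3
  = 20.376 + 13.1502
  = 33.526
  ≈ 33.53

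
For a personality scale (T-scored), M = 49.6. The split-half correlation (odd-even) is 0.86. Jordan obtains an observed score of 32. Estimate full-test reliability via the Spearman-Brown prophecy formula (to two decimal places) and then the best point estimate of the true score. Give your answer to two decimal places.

33.41

Spearman-Brown: ρ = 2r/(1 + r) = 2(0.86)/(1 + 0.86) = 1.720/1.86 = 0.9247 → 0.92
Weight the observed score by reliability and the mean by (1 − reliability): T̂ = 0.92·32 + 0.08·49.6 = 29.44 + 3.968 = 33.408.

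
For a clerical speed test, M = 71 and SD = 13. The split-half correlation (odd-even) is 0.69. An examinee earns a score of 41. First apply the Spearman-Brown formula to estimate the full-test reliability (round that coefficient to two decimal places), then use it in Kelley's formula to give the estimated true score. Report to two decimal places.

46.40

Spearman-Brown: ρ = 2r/(1 + r) = 2(0.69)/(1 + 0.69) = 1.380/1.69 = 0.8166 → 0.82
T̂ = 0.82(41) + 0.18(71) = 33.62 + 12.78 = 46.400 → 46.40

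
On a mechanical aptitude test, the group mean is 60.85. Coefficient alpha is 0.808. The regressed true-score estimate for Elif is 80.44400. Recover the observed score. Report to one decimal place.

85.1

T̂ = ρX + (1 − ρ)μ  ⇒  X = (T̂ − (1 − ρ)μ) / ρ
X = (80.44400 − 0.192 × 60.85) / 0.808 = (80.44400 − 11.68320) / 0.808 = 68.76080 / 0.808 = 85.100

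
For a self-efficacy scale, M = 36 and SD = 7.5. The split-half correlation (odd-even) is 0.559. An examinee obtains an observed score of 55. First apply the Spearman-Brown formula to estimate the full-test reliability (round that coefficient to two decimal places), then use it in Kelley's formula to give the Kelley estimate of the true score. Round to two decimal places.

49.68

Spearman-Brown: ρ = 2r/(1 + r) = 2(0.559)/(1 + 0.559) = 1.1180/1.559 = 0.7171 → 0.72
T̂ = ρX + (1 − ρ)μ
  = 0.72 × 55 + 0.28 × 36
  = 39.60 + 10.08
  = 49.680
  ≈ 49.68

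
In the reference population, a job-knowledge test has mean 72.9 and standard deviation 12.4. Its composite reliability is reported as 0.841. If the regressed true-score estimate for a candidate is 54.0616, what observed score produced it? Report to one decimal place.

50.5

T̂ = ρX + (1 − ρ)μ  ⇒  X = (T̂ − (1 − ρ)μ) / ρ
X = (54.0616 − 0.159 × 72.9) / 0.841 = (54.0616 − 11.5911) / 0.841 = 42.4705 / 0.841 = 50.500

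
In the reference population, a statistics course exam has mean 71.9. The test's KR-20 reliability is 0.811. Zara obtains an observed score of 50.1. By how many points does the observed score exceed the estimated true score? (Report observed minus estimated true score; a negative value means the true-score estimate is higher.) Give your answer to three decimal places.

T̂ = ρX + (1 − ρ)μ
  = 0.811 × 50.1 + 0.189 × 71.9
  = 40.6311 + 13.5891
  = 54.22020
  ≈ 54.2202
X − T̂ = 50.1 − 54.2202 = -4.1202 → -4.120

-4.120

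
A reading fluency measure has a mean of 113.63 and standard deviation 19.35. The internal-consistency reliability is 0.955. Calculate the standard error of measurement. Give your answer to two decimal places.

SEM = SD · √(1 − ρ) = 19.35 × √0.045 = 19.35 × 0.2121 = 4.105

4.10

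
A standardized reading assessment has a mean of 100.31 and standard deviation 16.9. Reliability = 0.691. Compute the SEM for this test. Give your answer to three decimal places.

9.394

SEM = SD · √(1 − ρ) = 16.9 × √0.309 = 16.9 × 0.5559 = 9.3943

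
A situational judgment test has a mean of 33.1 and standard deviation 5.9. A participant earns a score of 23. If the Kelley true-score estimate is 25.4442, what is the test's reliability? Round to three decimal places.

0.758

T̂ = ρX + (1 − ρ)μ  ⇒  T̂ − μ = ρ(X − μ)
ρ = (T̂ − μ)/(X − μ) = (25.4442 − 33.1) / (23 − 33.1) = -7.6558 / -10.1 = 0.75800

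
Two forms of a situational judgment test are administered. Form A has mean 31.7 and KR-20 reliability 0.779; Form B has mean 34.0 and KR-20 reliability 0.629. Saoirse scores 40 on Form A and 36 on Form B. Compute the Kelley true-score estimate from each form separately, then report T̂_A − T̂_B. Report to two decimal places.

T̂_A = 0.779(40) + 0.221(31.7) = 38.1657
T̂_B = 0.629(36) + 0.371(34.0) = 35.2580
T̂_A − T̂_B = 2.9077

2.91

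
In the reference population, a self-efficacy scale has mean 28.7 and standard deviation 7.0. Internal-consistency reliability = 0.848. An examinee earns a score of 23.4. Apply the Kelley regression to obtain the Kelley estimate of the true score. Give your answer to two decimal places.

24.21

T̂ = 0.848(23.4) + 0.152(28.7) = 19.8432 + 4.3624 = 24.206 → 24.21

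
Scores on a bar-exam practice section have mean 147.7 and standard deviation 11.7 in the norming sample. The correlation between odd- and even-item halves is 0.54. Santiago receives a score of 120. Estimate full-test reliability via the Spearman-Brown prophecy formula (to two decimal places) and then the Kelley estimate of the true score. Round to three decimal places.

128.310

Spearman-Brown: ρ = 2r/(1 + r) = 2(0.54)/(1 + 0.54) = 1.080/1.54 = 0.7013 → 0.70
T̂ = 0.70(120) + 0.30(147.7) = 84.00 + 44.310 = 128.3100 → 128.310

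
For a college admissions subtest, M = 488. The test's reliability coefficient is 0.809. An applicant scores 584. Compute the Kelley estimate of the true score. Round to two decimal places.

T̂ = 0.809(584) + 0.191(488) = 472.456 + 93.208 = 565.664 → 565.66

565.66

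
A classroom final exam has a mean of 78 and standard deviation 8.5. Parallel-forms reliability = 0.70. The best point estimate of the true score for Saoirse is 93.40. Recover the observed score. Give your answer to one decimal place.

100.0

T̂ = ρX + (1 − ρ)μ  ⇒  X = (T̂ − (1 − ρ)μ) / ρ
X = (93.40 − 0.30 × 78) / 0.70 = (93.40 − 23.40) / 0.70 = 70.00 / 0.70 = 100.000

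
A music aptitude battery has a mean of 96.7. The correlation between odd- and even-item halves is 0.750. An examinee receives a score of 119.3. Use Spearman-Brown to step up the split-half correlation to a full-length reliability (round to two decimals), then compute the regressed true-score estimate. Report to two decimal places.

116.14

Spearman-Brown: ρ = 2r/(1 + r) = 2(0.750)/(1 + 0.750) = 1.5000/1.750 = 0.8571 → 0.86
Regress the observed score toward the mean by the unreliability: T̂ = 0.86·119.3 + 0.14·96.7 = 102.598 + 13.538 = 116.136.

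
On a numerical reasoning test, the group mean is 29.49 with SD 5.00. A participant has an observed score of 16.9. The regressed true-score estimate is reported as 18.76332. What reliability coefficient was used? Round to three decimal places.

0.852

T̂ = ρX + (1 − ρ)μ  ⇒  T̂ − μ = ρ(X − μ)
ρ = (T̂ − μ)/(X − μ) = (18.76332 − 29.49) / (16.9 − 29.49) = -10.72668 / -12.59 = 0.85200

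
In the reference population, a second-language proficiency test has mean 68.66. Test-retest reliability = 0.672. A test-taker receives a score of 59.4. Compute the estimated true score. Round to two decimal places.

T̂ = ρX + (1 − ρ)μ
  = 0.672 × 59.4 + 0.328 × 68.66
  = 39.9168 + 22.52048
  = 62.437
  ≈ 62.44

62.44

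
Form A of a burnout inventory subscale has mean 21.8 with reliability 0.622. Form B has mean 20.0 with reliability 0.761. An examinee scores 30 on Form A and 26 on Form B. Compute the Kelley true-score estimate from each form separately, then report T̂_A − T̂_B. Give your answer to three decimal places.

2.334

T̂_A = 0.622(30) + 0.378(21.8) = 26.90040
T̂_B = 0.761(26) + 0.239(20.0) = 24.56600
T̂_A − T̂_B = 2.33440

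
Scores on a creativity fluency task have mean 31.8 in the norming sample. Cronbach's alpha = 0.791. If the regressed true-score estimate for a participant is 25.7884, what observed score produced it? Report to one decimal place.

24.2

T̂ = ρX + (1 − ρ)μ  ⇒  X = (T̂ − (1 − ρ)μ) / ρ
X = (25.7884 − 0.209 × 31.8) / 0.791 = (25.7884 − 6.6462) / 0.791 = 19.1422 / 0.791 = 24.200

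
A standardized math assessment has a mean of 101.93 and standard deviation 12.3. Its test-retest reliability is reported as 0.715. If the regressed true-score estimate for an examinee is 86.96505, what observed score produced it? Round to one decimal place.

T̂ = ρX + (1 − ρ)μ  ⇒  X = (T̂ − (1 − ρ)μ) / ρ
X = (86.96505 − 0.285 × 101.93) / 0.715 = (86.96505 − 29.05005) / 0.715 = 57.91500 / 0.715 = 81.000

81.0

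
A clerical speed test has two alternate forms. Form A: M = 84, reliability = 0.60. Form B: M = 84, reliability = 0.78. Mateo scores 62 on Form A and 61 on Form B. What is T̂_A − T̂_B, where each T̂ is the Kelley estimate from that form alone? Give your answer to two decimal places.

T̂_A = 0.60(62) + 0.40(84) = 70.8000
T̂_B = 0.78(61) + 0.22(84) = 66.0600
T̂_A − T̂_B = 4.7400

4.74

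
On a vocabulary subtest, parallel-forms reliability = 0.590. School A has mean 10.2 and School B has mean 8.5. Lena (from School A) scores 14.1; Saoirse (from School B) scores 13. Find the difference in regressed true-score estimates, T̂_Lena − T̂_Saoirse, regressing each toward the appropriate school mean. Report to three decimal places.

1.346

T̂_Lena = 0.590(14.1) + 0.410(10.2) = 12.50100
T̂_Saoirse = 0.590(13) + 0.410(8.5) = 11.15500
Difference = 12.50100 − 11.15500 = 1.34600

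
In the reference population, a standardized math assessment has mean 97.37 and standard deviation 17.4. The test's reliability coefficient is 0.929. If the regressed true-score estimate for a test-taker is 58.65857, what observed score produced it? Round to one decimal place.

T̂ = ρX + (1 − ρ)μ  ⇒  X = (T̂ − (1 − ρ)μ) / ρ
X = (58.65857 − 0.071 × 97.37) / 0.929 = (58.65857 − 6.91327) / 0.929 = 51.74530 / 0.929 = 55.700

55.7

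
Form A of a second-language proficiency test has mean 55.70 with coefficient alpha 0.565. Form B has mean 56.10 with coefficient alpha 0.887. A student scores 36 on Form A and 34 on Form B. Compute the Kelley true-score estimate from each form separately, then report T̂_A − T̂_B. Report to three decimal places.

T̂_A = 0.565(36) + 0.435(55.70) = 44.56950
T̂_B = 0.887(34) + 0.113(56.10) = 36.49730
T̂_A − T̂_B = 8.07220

8.072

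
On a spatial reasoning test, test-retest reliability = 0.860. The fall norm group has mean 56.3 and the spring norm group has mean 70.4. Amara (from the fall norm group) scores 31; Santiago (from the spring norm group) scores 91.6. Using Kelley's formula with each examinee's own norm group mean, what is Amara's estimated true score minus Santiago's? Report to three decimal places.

T̂_Amara = 0.860(31) + 0.140(56.3) = 34.54200
T̂_Santiago = 0.860(91.6) + 0.140(70.4) = 88.63200
Difference = 34.54200 − 88.63200 = -54.09000

-54.090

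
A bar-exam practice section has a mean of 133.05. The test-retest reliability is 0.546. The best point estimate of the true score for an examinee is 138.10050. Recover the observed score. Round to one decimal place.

T̂ = ρX + (1 − ρ)μ  ⇒  X = (T̂ − (1 − ρ)μ) / ρ
X = (138.10050 − 0.454 × 133.05) / 0.546 = (138.10050 − 60.40470) / 0.546 = 77.69580 / 0.546 = 142.300

142.3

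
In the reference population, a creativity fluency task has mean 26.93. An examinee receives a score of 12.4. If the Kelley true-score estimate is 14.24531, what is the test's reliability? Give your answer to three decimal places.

0.873

T̂ = ρX + (1 − ρ)μ  ⇒  T̂ − μ = ρ(X − μ)
ρ = (T̂ − μ)/(X − μ) = (14.24531 − 26.93) / (12.4 − 26.93) = -12.68469 / -14.53 = 0.87300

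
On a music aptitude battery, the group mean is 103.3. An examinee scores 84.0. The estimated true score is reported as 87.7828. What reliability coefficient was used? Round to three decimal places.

0.804

T̂ = ρX + (1 − ρ)μ  ⇒  T̂ − μ = ρ(X − μ)
ρ = (T̂ − μ)/(X − μ) = (87.7828 − 103.3) / (84.0 − 103.3) = -15.5172 / -19.3 = 0.80400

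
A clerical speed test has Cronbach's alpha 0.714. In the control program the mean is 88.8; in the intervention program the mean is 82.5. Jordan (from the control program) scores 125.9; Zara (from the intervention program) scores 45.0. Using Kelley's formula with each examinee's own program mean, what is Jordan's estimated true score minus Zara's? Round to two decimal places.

T̂_Jordan = 0.714(125.9) + 0.286(88.8) = 115.2894
T̂_Zara = 0.714(45.0) + 0.286(82.5) = 55.7250
Difference = 115.2894 − 55.7250 = 59.5644

59.56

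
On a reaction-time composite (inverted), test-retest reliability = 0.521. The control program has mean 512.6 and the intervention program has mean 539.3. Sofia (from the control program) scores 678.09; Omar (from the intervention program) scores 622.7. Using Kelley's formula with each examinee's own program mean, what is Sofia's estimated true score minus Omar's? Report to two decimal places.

T̂_Sofia = 0.521(678.09) + 0.479(512.6) = 598.8203
T̂_Omar = 0.521(622.7) + 0.479(539.3) = 582.7514
Difference = 598.8203 − 582.7514 = 16.0689

16.07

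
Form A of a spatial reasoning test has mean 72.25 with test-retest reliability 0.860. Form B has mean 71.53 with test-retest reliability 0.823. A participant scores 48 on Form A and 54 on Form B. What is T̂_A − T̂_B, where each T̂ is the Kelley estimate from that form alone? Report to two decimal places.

-5.71

T̂_A = 0.860(48) + 0.140(72.25) = 51.3950
T̂_B = 0.823(54) + 0.177(71.53) = 57.1028
T̂_A − T̂_B = -5.7078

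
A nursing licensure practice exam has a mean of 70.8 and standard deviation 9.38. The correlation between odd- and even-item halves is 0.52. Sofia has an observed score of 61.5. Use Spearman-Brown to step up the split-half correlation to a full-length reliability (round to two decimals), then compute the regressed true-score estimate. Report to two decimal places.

Spearman-Brown: ρ = 2r/(1 + r) = 2(0.52)/(1 + 0.52) = 1.040/1.52 = 0.6842 → 0.68
T̂ = 0.68(61.5) + 0.32(70.8) = 41.820 + 22.656 = 64.476 → 64.48

64.48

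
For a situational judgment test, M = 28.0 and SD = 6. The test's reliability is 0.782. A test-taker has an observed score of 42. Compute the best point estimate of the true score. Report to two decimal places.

38.95

T̂ = ρX + (1 − ρ)μ
  = 0.782 × 42 + 0.218 × 28.0
  = 32.844 + 6.1040
  = 38.948
  ≈ 38.95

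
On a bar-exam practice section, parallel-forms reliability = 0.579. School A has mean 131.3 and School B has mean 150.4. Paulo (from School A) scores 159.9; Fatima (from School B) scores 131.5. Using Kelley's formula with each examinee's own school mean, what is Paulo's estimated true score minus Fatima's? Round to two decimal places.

T̂_Paulo = 0.579(159.9) + 0.421(131.3) = 147.8594
T̂_Fatima = 0.579(131.5) + 0.421(150.4) = 139.4569
Difference = 147.8594 − 139.4569 = 8.4025

8.40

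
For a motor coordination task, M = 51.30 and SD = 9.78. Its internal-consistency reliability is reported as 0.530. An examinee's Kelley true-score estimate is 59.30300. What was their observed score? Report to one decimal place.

66.4

T̂ = ρX + (1 − ρ)μ  ⇒  X = (T̂ − (1 − ρ)μ) / ρ
X = (59.30300 − 0.470 × 51.30) / 0.530 = (59.30300 − 24.11100) / 0.530 = 35.19200 / 0.530 = 66.400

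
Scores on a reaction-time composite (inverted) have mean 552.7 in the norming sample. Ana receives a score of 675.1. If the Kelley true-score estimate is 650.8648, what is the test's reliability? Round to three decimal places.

0.802

T̂ = ρX + (1 − ρ)μ  ⇒  T̂ − μ = ρ(X − μ)
ρ = (T̂ − μ)/(X − μ) = (650.8648 − 552.7) / (675.1 − 552.7) = 98.1648 / 122.4 = 0.80200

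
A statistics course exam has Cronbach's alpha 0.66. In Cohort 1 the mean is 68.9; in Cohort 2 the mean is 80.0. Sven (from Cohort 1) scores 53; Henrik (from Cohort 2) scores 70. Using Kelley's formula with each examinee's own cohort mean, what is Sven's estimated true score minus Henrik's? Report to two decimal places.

-14.99

T̂_Sven = 0.66(53) + 0.34(68.9) = 58.4060
T̂_Henrik = 0.66(70) + 0.34(80.0) = 73.4000
Difference = 58.4060 − 73.4000 = -14.9940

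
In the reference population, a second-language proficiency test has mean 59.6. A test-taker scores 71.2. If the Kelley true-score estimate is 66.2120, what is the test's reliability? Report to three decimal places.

T̂ = ρX + (1 − ρ)μ  ⇒  T̂ − μ = ρ(X − μ)
ρ = (T̂ − μ)/(X − μ) = (66.2120 − 59.6) / (71.2 − 59.6) = 6.6120 / 11.6 = 0.57000

0.570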